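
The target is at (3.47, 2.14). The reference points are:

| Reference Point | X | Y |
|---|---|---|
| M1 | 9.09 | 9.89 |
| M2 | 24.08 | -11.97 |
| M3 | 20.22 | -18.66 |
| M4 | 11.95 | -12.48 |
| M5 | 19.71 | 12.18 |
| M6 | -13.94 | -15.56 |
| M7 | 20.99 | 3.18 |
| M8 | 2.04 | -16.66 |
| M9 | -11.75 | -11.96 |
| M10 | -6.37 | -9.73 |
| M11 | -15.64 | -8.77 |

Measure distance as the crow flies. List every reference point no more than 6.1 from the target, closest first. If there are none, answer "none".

Distances from (3.47, 2.14):
M1: 9.57
M2: 24.98
M3: 26.71
M4: 16.90
M5: 19.09
M6: 24.83
M7: 17.55
M8: 18.85
M9: 20.75
M10: 15.42
M11: 22.01
Threshold 6.1: none within range.

none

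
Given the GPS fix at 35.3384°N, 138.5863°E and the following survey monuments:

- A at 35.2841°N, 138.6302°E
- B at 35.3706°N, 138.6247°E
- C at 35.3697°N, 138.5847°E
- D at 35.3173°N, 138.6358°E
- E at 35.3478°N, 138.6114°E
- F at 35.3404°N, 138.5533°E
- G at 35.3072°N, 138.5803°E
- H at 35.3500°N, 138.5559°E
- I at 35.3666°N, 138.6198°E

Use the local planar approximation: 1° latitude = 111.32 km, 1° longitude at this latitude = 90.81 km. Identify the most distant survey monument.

A

Distances from 35.3384°N, 138.5863°E:
A: √((-0.0543·111.32)² + (0.0439·90.81)²) = √(36.538108 + 15.892653) = 7.2409 km
B: √((0.0322·111.32)² + (0.0384·90.81)²) = √(12.848669 + 12.159894) = 5.0009 km
C: √((0.0313·111.32)² + (-0.0016·90.81)²) = √(12.140458 + 0.021111) = 3.4873 km
D: √((-0.0211·111.32)² + (0.0495·90.81)²) = √(5.517106 + 20.205879) = 5.0718 km
E: √((0.0094·111.32)² + (0.0251·90.81)²) = √(1.094970 + 5.195350) = 2.5081 km
F: √((0.0020·111.32)² + (-0.0330·90.81)²) = √(0.049569 + 8.980391) = 3.0050 km
G: √((-0.0312·111.32)² + (-0.0060·90.81)²) = √(12.063007 + 0.296872) = 3.5157 km
H: √((0.0116·111.32)² + (-0.0304·90.81)²) = √(1.667487 + 7.621045) = 3.0477 km
I: √((0.0282·111.32)² + (0.0335·90.81)²) = √(9.854727 + 9.254585) = 4.3714 km
Maximum: A at 7.2409 km.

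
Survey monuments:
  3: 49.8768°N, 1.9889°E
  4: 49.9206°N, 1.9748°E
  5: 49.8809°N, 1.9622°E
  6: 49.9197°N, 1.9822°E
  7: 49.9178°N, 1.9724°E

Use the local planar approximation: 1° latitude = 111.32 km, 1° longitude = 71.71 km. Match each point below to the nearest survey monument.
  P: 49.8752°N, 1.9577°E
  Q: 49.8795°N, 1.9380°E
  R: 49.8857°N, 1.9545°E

P→5; Q→5; R→5

P at 49.8752°N, 1.9577°E:
  3: 2.2444 km
  4: 5.2006 km
  5: 0.7119 km
  6: 5.2561 km
  7: 4.8580 km
  → nearest: 5 (0.7119 km)
Q at 49.8795°N, 1.9380°E:
  3: 3.6624 km
  4: 5.2817 km
  5: 1.7424 km
  6: 5.4838 km
  7: 4.9258 km
  → nearest: 5 (1.7424 km)
R at 49.8857°N, 1.9545°E:
  3: 2.6583 km
  4: 4.1488 km
  5: 0.7684 km
  6: 4.2745 km
  7: 3.7969 km
  → nearest: 5 (0.7684 km)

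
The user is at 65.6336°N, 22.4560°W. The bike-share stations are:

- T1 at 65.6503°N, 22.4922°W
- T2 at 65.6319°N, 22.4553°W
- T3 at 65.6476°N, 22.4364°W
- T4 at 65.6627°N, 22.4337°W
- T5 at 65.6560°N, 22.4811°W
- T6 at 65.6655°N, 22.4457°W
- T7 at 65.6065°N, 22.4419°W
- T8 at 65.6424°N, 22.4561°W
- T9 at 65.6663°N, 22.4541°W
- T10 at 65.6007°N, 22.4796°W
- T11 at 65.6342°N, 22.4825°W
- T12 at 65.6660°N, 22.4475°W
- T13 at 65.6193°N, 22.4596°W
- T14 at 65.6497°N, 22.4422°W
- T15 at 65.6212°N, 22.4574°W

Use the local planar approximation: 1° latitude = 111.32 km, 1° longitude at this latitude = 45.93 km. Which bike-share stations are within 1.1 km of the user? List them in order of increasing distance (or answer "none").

Distances from 65.6336°N, 22.4560°W:
T1: 2.4941 km
T2: 0.1920 km
T3: 1.7998 km
T4: 3.3975 km
T5: 2.7472 km
T6: 3.5825 km
T7: 3.0855 km
T8: 0.9796 km
T9: 3.6412 km
T10: 3.8195 km
T11: 1.2190 km
T12: 3.6278 km
T13: 1.6004 km
T14: 1.9010 km
T15: 1.3819 km
Threshold 1.1 km: T2 (0.1920 km), T8 (0.9796 km) are within range.

T2, T8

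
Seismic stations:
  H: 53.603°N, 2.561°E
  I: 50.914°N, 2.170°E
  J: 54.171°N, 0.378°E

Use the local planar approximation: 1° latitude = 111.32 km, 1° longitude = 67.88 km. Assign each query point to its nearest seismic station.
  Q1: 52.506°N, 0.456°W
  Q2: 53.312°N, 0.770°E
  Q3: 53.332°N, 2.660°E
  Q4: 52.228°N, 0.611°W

Q1→J; Q2→J; Q3→H; Q4→J

Q1 at 52.506°N, 0.456°W:
  H: √((1.097·111.32)² + (3.017·67.88)²) = √(14912.81569 + 41940.56605) = 238.439 km
  I: √((-1.592·111.32)² + (2.626·67.88)²) = √(31407.43880 + 31774.08923) = 251.359 km
  J: √((1.665·111.32)² + (0.834·67.88)²) = √(34353.80696 + 3204.90949) = 193.801 km
  → nearest: J (193.801 km)
Q2 at 53.312°N, 0.770°E:
  H: √((0.291·111.32)² + (1.791·67.88)²) = √(1049.37901 + 14780.01378) = 125.815 km
  I: √((-2.398·111.32)² + (1.400·67.88)²) = √(71259.82523 + 9031.08102) = 283.357 km
  J: √((0.859·111.32)² + (-0.392·67.88)²) = √(9143.92643 + 708.03675) = 99.257 km
  → nearest: J (99.257 km)
Q3 at 53.332°N, 2.660°E:
  H: √((0.271·111.32)² + (-0.099·67.88)²) = √(910.09133 + 45.16001) = 30.907 km
  I: √((-2.418·111.32)² + (-0.490·67.88)²) = √(72453.43638 + 1106.30743) = 271.219 km
  J: √((0.839·111.32)² + (-2.282·67.88)²) = √(8723.08927 + 23994.67917) = 180.881 km
  → nearest: H (30.907 km)
Q4 at 52.228°N, 0.611°W:
  H: √((1.375·111.32)² + (3.172·67.88)²) = √(23428.89423 + 46360.70425) = 264.177 km
  I: √((-1.314·111.32)² + (2.781·67.88)²) = √(21396.22350 + 35635.72879) = 238.814 km
  J: √((1.943·111.32)² + (0.989·67.88)²) = √(46783.42320 + 4506.88265) = 226.474 km
  → nearest: J (226.474 km)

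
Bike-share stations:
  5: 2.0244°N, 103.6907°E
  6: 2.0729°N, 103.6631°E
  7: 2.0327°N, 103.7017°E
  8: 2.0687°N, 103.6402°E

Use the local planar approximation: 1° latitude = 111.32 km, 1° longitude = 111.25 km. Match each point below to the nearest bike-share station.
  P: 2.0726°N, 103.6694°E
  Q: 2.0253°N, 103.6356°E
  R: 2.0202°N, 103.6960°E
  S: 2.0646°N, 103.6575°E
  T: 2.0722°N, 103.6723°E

P at 2.0726°N, 103.6694°E:
  5: √((-0.0482·111.32)² + (0.0213·111.25)²) = √(28.789921 + 5.615123) = 5.8656 km
  6: √((0.0003·111.32)² + (-0.0063·111.25)²) = √(0.001115 + 0.491226) = 0.7017 km
  7: √((-0.0399·111.32)² + (0.0323·111.25)²) = √(19.728415 + 12.912344) = 5.7132 km
  8: √((-0.0039·111.32)² + (-0.0292·111.25)²) = √(0.188484 + 10.552752) = 3.2774 km
  → nearest: 6 (0.7017 km)
Q at 2.0253°N, 103.6356°E:
  5: √((-0.0009·111.32)² + (0.0551·111.25)²) = √(0.010038 + 37.575368) = 6.1307 km
  6: √((0.0476·111.32)² + (0.0275·111.25)²) = √(28.077621 + 9.359775) = 6.1186 km
  7: √((0.0074·111.32)² + (0.0661·111.25)²) = √(0.678594 + 54.075801) = 7.3996 km
  8: √((0.0434·111.32)² + (0.0046·111.25)²) = √(23.341344 + 0.261888) = 4.8583 km
  → nearest: 8 (4.8583 km)
R at 2.0202°N, 103.6960°E:
  5: √((0.0042·111.32)² + (-0.0053·111.25)²) = √(0.218597 + 0.347658) = 0.7525 km
  6: √((0.0527·111.32)² + (-0.0329·111.25)²) = √(34.416573 + 13.396515) = 6.9147 km
  7: √((0.0125·111.32)² + (0.0057·111.25)²) = √(1.936272 + 0.402115) = 1.5292 km
  8: √((0.0485·111.32)² + (-0.0558·111.25)²) = √(29.149417 + 38.536160) = 8.2271 km
  → nearest: 5 (0.7525 km)
S at 2.0646°N, 103.6575°E:
  5: √((-0.0402·111.32)² + (0.0332·111.25)²) = √(20.026198 + 13.641942) = 5.8024 km
  6: √((0.0083·111.32)² + (0.0056·111.25)²) = √(0.853695 + 0.388129) = 1.1144 km
  7: √((-0.0319·111.32)² + (0.0442·111.25)²) = √(12.610368 + 24.179348) = 6.0655 km
  8: √((0.0041·111.32)² + (-0.0173·111.25)²) = √(0.208312 + 3.704181) = 1.9780 km
  → nearest: 6 (1.1144 km)
T at 2.0722°N, 103.6723°E:
  5: √((-0.0478·111.32)² + (0.0184·111.25)²) = √(28.314063 + 4.190209) = 5.7013 km
  6: √((0.0007·111.32)² + (-0.0092·111.25)²) = √(0.006072 + 1.047552) = 1.0265 km
  7: √((-0.0395·111.32)² + (0.0294·111.25)²) = √(19.334840 + 10.697806) = 5.4802 km
  8: √((-0.0035·111.32)² + (-0.0321·111.25)²) = √(0.151804 + 12.752934) = 3.5923 km
  → nearest: 6 (1.0265 km)

P→6; Q→8; R→5; S→6; T→6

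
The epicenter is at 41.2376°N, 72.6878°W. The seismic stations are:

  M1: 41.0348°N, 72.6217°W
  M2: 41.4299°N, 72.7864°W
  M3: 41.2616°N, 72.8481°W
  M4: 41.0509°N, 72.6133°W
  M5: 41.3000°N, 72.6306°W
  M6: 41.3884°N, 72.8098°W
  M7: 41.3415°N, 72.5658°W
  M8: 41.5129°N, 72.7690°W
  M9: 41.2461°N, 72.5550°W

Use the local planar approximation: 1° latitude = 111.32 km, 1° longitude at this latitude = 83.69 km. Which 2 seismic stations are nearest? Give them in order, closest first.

M5, M9

Distances from 41.2376°N, 72.6878°W:
M1: 23.2436 km
M2: 22.9422 km
M3: 13.6790 km
M4: 21.6985 km
M5: 8.4361 km
M6: 19.6482 km
M7: 15.4280 km
M8: 31.3908 km
M9: 11.1542 km
Sorted: M5 (8.4361 km) < M9 (11.1542 km) < M3 (13.6790 km) < M7 (15.4280 km) < …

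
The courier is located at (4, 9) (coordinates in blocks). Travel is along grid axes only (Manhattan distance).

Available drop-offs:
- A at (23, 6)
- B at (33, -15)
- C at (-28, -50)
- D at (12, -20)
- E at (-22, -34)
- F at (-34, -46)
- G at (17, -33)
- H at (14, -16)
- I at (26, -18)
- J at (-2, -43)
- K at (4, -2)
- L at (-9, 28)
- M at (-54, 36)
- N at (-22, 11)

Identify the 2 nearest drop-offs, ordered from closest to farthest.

Distances from (4, 9):
A: |19| + |-3| = 19 + 3 = 22 blocks
B: |29| + |-24| = 29 + 24 = 53 blocks
C: |-32| + |-59| = 32 + 59 = 91 blocks
D: |8| + |-29| = 8 + 29 = 37 blocks
E: |-26| + |-43| = 26 + 43 = 69 blocks
F: |-38| + |-55| = 38 + 55 = 93 blocks
G: |13| + |-42| = 13 + 42 = 55 blocks
H: |10| + |-25| = 10 + 25 = 35 blocks
I: |22| + |-27| = 22 + 27 = 49 blocks
J: |-6| + |-52| = 6 + 52 = 58 blocks
K: |0| + |-11| = 0 + 11 = 11 blocks
L: |-13| + |19| = 13 + 19 = 32 blocks
M: |-58| + |27| = 58 + 27 = 85 blocks
N: |-26| + |2| = 26 + 2 = 28 blocks
Sorted: K (11 blocks) < A (22 blocks) < N (28 blocks) < L (32 blocks) < …

K, A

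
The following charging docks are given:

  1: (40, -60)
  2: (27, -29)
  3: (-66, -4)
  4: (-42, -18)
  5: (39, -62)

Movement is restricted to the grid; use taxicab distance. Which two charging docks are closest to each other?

1 and 5

Pairwise distances:
1–2: |-13| + |31| = 13 + 31 = 44
1–3: |-106| + |56| = 106 + 56 = 162
1–4: |-82| + |42| = 82 + 42 = 124
1–5: |-1| + |-2| = 1 + 2 = 3
2–3: |-93| + |25| = 93 + 25 = 118
2–4: |-69| + |11| = 69 + 11 = 80
2–5: |12| + |-33| = 12 + 33 = 45
3–4: |24| + |-14| = 24 + 14 = 38
3–5: |105| + |-58| = 105 + 58 = 163
4–5: |81| + |-44| = 81 + 44 = 125
Closest pair: 1–5 at 3.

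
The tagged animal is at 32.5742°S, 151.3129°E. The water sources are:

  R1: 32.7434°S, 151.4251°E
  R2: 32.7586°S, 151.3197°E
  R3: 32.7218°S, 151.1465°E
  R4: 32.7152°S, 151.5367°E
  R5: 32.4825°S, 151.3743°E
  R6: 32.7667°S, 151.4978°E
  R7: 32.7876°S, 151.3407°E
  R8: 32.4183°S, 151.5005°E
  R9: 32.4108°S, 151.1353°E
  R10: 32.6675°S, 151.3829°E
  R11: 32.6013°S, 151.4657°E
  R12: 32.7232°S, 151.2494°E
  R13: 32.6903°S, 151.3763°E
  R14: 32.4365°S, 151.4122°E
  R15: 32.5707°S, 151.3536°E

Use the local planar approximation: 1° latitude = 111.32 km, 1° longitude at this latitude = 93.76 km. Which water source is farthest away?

R6

Distances from 32.5742°S, 151.3129°E:
R1: 21.5740 km
R2: 20.5373 km
R3: 22.6580 km
R4: 26.2045 km
R5: 11.7195 km
R6: 27.5636 km
R7: 23.8983 km
R8: 24.7098 km
R9: 24.6606 km
R10: 12.2861 km
R11: 14.6407 km
R12: 17.6229 km
R13: 14.2258 km
R14: 17.9347 km
R15: 3.8359 km
Maximum: R6 at 27.5636 km.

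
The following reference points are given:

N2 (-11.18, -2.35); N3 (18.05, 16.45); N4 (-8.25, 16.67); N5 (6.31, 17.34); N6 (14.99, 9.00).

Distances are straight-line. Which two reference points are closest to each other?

N3 and N6

Pairwise distances:
N2–N3: 34.75
N2–N4: 19.24
N2–N5: 26.34
N2–N6: 28.53
N3–N4: 26.30
N3–N5: 11.77
N3–N6: 8.05
N4–N5: 14.58
N4–N6: 24.47
N5–N6: 12.04
Closest pair: N3–N6 at 8.05.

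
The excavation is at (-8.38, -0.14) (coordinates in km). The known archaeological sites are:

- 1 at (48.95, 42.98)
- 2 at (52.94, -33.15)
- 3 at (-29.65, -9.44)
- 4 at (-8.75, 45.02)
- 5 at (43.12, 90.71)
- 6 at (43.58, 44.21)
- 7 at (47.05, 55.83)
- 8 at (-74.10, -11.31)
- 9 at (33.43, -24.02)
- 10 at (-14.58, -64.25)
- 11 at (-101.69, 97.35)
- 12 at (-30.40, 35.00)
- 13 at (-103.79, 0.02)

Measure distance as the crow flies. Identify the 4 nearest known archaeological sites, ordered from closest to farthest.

3, 12, 4, 9

Distances from (-8.38, -0.14):
1: √((57.33)² + (43.12)²) = √(3286.7289 + 1859.3344) = 71.74 km
2: √((61.32)² + (-33.01)²) = √(3760.1424 + 1089.6601) = 69.64 km
3: √((-21.27)² + (-9.30)²) = √(452.4129 + 86.4900) = 23.21 km
4: √((-0.37)² + (45.16)²) = √(0.1369 + 2039.4256) = 45.16 km
5: √((51.50)² + (90.85)²) = √(2652.2500 + 8253.7225) = 104.43 km
6: √((51.96)² + (44.35)²) = √(2699.8416 + 1966.9225) = 68.31 km
7: √((55.43)² + (55.97)²) = √(3072.4849 + 3132.6409) = 78.77 km
8: √((-65.72)² + (-11.17)²) = √(4319.1184 + 124.7689) = 66.66 km
9: √((41.81)² + (-23.88)²) = √(1748.0761 + 570.2544) = 48.15 km
10: √((-6.20)² + (-64.11)²) = √(38.4400 + 4110.0921) = 64.41 km
11: √((-93.31)² + (97.49)²) = √(8706.7561 + 9504.3001) = 134.95 km
12: √((-22.02)² + (35.14)²) = √(484.8804 + 1234.8196) = 41.47 km
13: √((-95.41)² + (0.16)²) = √(9103.0681 + 0.0256) = 95.41 km
Sorted: 3 (23.21 km) < 12 (41.47 km) < 4 (45.16 km) < 9 (48.15 km) < 10 (64.41 km) < 8 (66.66 km) < …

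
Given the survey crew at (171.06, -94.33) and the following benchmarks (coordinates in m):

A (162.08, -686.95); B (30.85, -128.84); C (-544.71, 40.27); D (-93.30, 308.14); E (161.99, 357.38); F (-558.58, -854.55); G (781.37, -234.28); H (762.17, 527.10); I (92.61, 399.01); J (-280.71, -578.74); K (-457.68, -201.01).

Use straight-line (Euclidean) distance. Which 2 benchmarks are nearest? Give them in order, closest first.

B, E

Distances from (171.06, -94.33):
A: 592.69 m
B: 144.39 m
C: 728.32 m
D: 481.53 m
E: 451.80 m
F: 1053.71 m
G: 626.15 m
H: 857.66 m
I: 499.54 m
J: 662.38 m
K: 637.73 m
Sorted: B (144.39 m) < E (451.80 m) < D (481.53 m) < I (499.54 m) < …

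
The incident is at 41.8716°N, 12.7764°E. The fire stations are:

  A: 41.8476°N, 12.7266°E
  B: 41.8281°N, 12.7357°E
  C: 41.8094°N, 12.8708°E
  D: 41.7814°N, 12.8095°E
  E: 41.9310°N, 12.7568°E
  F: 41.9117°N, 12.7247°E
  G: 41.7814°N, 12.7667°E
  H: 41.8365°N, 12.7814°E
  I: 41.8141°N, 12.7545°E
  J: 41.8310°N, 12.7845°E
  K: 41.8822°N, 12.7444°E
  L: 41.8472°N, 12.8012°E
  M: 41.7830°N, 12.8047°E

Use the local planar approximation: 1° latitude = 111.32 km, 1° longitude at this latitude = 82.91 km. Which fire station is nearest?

Distances from 41.8716°N, 12.7764°E:
A: 4.9179 km
B: 5.9022 km
C: 10.4499 km
D: 10.4093 km
E: 6.8092 km
F: 6.1887 km
G: 10.0732 km
H: 3.9293 km
I: 6.6534 km
J: 4.5692 km
K: 2.9037 km
L: 3.4067 km
M: 10.1382 km
Minimum: K at 2.9037 km.

K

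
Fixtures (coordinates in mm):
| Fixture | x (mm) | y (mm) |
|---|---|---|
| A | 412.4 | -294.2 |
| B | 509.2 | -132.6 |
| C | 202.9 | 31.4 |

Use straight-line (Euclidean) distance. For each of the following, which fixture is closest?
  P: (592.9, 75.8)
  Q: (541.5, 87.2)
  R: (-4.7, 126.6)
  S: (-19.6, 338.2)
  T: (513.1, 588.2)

P at (592.9, 75.8):
  A: √((-180.5)² + (-370.0)²) = √(32580.250 + 136900.000) = 411.7 mm
  B: √((-83.7)² + (-208.4)²) = √(7005.690 + 43430.560) = 224.6 mm
  C: √((-390.0)² + (-44.4)²) = √(152100.000 + 1971.360) = 392.5 mm
  → nearest: B (224.6 mm)
Q at (541.5, 87.2):
  A: √((-129.1)² + (-381.4)²) = √(16666.810 + 145465.960) = 402.7 mm
  B: √((-32.3)² + (-219.8)²) = √(1043.290 + 48312.040) = 222.2 mm
  C: √((-338.6)² + (-55.8)²) = √(114649.960 + 3113.640) = 343.2 mm
  → nearest: B (222.2 mm)
R at (-4.7, 126.6):
  A: √((417.1)² + (-420.8)²) = √(173972.410 + 177072.640) = 592.5 mm
  B: √((513.9)² + (-259.2)²) = √(264093.210 + 67184.640) = 575.6 mm
  C: √((207.6)² + (-95.2)²) = √(43097.760 + 9063.040) = 228.4 mm
  → nearest: C (228.4 mm)
S at (-19.6, 338.2):
  A: √((432.0)² + (-632.4)²) = √(186624.000 + 399929.760) = 765.9 mm
  B: √((528.8)² + (-470.8)²) = √(279629.440 + 221652.640) = 708.0 mm
  C: √((222.5)² + (-306.8)²) = √(49506.250 + 94126.240) = 379.0 mm
  → nearest: C (379.0 mm)
T at (513.1, 588.2):
  A: √((-100.7)² + (-882.4)²) = √(10140.490 + 778629.760) = 888.1 mm
  B: √((-3.9)² + (-720.8)²) = √(15.210 + 519552.640) = 720.8 mm
  C: √((-310.2)² + (-556.8)²) = √(96224.040 + 310026.240) = 637.4 mm
  → nearest: C (637.4 mm)

P→B; Q→B; R→C; S→C; T→C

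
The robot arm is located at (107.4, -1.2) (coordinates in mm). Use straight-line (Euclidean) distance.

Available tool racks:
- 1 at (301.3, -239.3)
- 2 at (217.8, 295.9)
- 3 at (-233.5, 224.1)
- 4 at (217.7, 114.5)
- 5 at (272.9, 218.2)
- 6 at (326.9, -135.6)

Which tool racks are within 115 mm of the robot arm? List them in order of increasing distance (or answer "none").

Distances from (107.4, -1.2):
1: √((193.9)² + (-238.1)²) = √(37597.210 + 56691.610) = 307.1 mm
2: √((110.4)² + (297.1)²) = √(12188.160 + 88268.410) = 316.9 mm
3: √((-340.9)² + (225.3)²) = √(116212.810 + 50760.090) = 408.6 mm
4: √((110.3)² + (115.7)²) = √(12166.090 + 13386.490) = 159.9 mm
5: √((165.5)² + (219.4)²) = √(27390.250 + 48136.360) = 274.8 mm
6: √((219.5)² + (-134.4)²) = √(48180.250 + 18063.360) = 257.4 mm
Threshold 115 mm: none within range.

none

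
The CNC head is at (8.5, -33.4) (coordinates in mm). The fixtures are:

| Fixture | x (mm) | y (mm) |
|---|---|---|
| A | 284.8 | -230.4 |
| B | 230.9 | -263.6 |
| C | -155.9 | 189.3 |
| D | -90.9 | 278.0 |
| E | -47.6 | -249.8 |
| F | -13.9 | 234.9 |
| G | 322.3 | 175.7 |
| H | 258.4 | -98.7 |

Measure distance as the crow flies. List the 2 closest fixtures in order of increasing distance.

Distances from (8.5, -33.4):
A: √((276.3)² + (-197.0)²) = √(76341.690 + 38809.000) = 339.3 mm
B: √((222.4)² + (-230.2)²) = √(49461.760 + 52992.040) = 320.1 mm
C: √((-164.4)² + (222.7)²) = √(27027.360 + 49595.290) = 276.8 mm
D: √((-99.4)² + (311.4)²) = √(9880.360 + 96969.960) = 326.9 mm
E: √((-56.1)² + (-216.4)²) = √(3147.210 + 46828.960) = 223.6 mm
F: √((-22.4)² + (268.3)²) = √(501.760 + 71984.890) = 269.2 mm
G: √((313.8)² + (209.1)²) = √(98470.440 + 43722.810) = 377.1 mm
H: √((249.9)² + (-65.3)²) = √(62450.010 + 4264.090) = 258.3 mm
Sorted: E (223.6 mm) < H (258.3 mm) < F (269.2 mm) < C (276.8 mm) < …

E, H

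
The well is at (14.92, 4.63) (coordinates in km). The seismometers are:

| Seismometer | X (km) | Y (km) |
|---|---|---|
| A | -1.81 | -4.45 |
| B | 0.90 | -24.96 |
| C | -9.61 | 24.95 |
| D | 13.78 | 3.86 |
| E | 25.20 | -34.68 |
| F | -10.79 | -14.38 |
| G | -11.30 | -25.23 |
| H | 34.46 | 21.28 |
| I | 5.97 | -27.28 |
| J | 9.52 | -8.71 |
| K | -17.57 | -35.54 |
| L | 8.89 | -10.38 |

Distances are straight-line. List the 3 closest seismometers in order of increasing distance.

Distances from (14.92, 4.63):
A: √((-16.73)² + (-9.08)²) = √(279.8929 + 82.4464) = 19.04 km
B: √((-14.02)² + (-29.59)²) = √(196.5604 + 875.5681) = 32.74 km
C: √((-24.53)² + (20.32)²) = √(601.7209 + 412.9024) = 31.85 km
D: √((-1.14)² + (-0.77)²) = √(1.2996 + 0.5929) = 1.38 km
E: √((10.28)² + (-39.31)²) = √(105.6784 + 1545.2761) = 40.63 km
F: √((-25.71)² + (-19.01)²) = √(661.0041 + 361.3801) = 31.97 km
G: √((-26.22)² + (-29.86)²) = √(687.4884 + 891.6196) = 39.74 km
H: √((19.54)² + (16.65)²) = √(381.8116 + 277.2225) = 25.67 km
I: √((-8.95)² + (-31.91)²) = √(80.1025 + 1018.2481) = 33.14 km
J: √((-5.40)² + (-13.34)²) = √(29.1600 + 177.9556) = 14.39 km
K: √((-32.49)² + (-40.17)²) = √(1055.6001 + 1613.6289) = 51.66 km
L: √((-6.03)² + (-15.01)²) = √(36.3609 + 225.3001) = 16.18 km
Sorted: D (1.38 km) < J (14.39 km) < L (16.18 km) < A (19.04 km) < H (25.67 km) < …

D, J, L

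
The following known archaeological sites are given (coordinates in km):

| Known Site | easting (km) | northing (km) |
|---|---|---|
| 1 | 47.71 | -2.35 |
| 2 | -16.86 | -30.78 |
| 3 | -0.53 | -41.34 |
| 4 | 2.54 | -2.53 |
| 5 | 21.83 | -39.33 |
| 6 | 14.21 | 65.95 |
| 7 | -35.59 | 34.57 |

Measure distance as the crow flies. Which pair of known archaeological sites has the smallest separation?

2 and 3

Pairwise distances:
1–2: 70.55 km
1–3: 62.03 km
1–4: 45.17 km
1–5: 45.14 km
1–6: 76.07 km
1–7: 91.12 km
2–3: 19.45 km
2–4: 34.27 km
2–5: 39.62 km
2–6: 101.60 km
2–7: 67.98 km
3–4: 38.93 km
3–5: 22.45 km
3–6: 108.30 km
3–7: 83.62 km
4–5: 41.55 km
4–6: 69.47 km
4–7: 53.20 km
5–6: 105.56 km
5–7: 93.59 km
6–7: 58.86 km
Closest pair: 2–3 at 19.45 km.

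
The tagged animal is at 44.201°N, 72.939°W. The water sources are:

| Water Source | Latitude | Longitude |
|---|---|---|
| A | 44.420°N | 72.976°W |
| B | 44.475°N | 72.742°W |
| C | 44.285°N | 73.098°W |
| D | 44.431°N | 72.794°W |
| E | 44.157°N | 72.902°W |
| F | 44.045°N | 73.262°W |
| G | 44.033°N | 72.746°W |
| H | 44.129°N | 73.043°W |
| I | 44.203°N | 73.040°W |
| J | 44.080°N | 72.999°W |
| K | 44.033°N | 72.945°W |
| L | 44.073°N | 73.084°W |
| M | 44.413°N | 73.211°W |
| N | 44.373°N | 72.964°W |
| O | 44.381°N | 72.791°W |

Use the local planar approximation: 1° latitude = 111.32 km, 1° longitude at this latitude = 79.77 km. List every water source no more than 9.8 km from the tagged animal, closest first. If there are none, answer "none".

E, I

Distances from 44.201°N, 72.939°W:
A: 24.557 km
B: 34.312 km
C: 15.758 km
D: 28.095 km
E: 5.719 km
F: 31.072 km
G: 24.224 km
H: 11.535 km
I: 8.060 km
J: 14.295 km
K: 18.708 km
L: 18.353 km
M: 32.058 km
N: 19.251 km
O: 23.257 km
Threshold 9.8 km: E (5.719 km), I (8.060 km) are within range.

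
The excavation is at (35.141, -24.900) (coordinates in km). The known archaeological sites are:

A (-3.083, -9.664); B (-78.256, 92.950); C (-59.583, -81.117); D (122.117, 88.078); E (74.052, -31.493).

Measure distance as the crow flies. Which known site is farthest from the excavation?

B

Distances from (35.141, -24.900):
A: √((-38.224)² + (15.236)²) = √(1461.07418 + 232.13570) = 41.149 km
B: √((-113.397)² + (117.850)²) = √(12858.87961 + 13888.62250) = 163.547 km
C: √((-94.724)² + (-56.217)²) = √(8972.63618 + 3160.35109) = 110.150 km
D: √((86.976)² + (112.978)²) = √(7564.82458 + 12764.02848) = 142.579 km
E: √((38.911)² + (-6.593)²) = √(1514.06592 + 43.46765) = 39.466 km
Maximum: B at 163.547 km.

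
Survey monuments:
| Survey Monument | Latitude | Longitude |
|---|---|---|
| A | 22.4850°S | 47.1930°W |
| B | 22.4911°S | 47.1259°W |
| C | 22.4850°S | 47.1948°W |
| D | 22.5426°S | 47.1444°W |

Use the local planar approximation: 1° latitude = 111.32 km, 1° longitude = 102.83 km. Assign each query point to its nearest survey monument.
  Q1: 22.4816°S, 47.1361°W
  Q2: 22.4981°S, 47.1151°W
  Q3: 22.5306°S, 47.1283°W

Q1→B; Q2→B; Q3→D

Q1 at 22.4816°S, 47.1361°W:
  A: 5.8633 km
  B: 1.4895 km
  C: 6.0480 km
  D: 6.8439 km
  → nearest: B (1.4895 km)
Q2 at 22.4981°S, 47.1151°W:
  A: 8.1421 km
  B: 1.3567 km
  C: 8.3243 km
  D: 5.7980 km
  → nearest: B (1.3567 km)
Q3 at 22.5306°S, 47.1283°W:
  A: 8.3685 km
  B: 4.4041 km
  C: 8.5164 km
  D: 2.1273 km
  → nearest: D (2.1273 km)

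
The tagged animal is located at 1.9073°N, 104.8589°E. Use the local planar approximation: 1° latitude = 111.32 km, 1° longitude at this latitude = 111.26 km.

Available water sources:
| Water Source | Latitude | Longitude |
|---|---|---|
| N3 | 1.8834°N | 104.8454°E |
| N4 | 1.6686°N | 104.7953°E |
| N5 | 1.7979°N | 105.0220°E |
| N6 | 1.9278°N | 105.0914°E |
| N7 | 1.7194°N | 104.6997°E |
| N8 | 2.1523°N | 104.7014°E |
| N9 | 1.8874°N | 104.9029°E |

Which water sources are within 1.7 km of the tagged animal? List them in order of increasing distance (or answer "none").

none

Distances from 1.9073°N, 104.8589°E:
N3: 3.0552 km
N4: 27.4981 km
N5: 21.8543 km
N6: 25.9684 km
N7: 27.4091 km
N8: 32.4177 km
N9: 5.3733 km
Threshold 1.7 km: none within range.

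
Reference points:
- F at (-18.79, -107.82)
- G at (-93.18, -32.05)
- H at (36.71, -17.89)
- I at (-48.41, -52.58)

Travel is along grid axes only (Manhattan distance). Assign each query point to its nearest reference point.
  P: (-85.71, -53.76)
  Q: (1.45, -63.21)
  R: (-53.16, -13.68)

P→G; Q→I; R→I

P at (-85.71, -53.76):
  F: 120.98
  G: 29.18
  H: 158.29
  I: 38.48
  → nearest: G (29.18)
Q at (1.45, -63.21):
  F: 64.85
  G: 125.79
  H: 80.58
  I: 60.49
  → nearest: I (60.49)
R at (-53.16, -13.68):
  F: 128.51
  G: 58.39
  H: 94.08
  I: 43.65
  → nearest: I (43.65)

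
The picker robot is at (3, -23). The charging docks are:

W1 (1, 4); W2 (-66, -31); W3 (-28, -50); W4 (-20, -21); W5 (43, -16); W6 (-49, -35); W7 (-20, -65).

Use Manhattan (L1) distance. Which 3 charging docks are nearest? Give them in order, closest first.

Distances from (3, -23):
W1: |-2| + |27| = 2 + 27 = 29
W2: |-69| + |-8| = 69 + 8 = 77
W3: |-31| + |-27| = 31 + 27 = 58
W4: |-23| + |2| = 23 + 2 = 25
W5: |40| + |7| = 40 + 7 = 47
W6: |-52| + |-12| = 52 + 12 = 64
W7: |-23| + |-42| = 23 + 42 = 65
Sorted: W4 (25) < W1 (29) < W5 (47) < W3 (58) < W6 (64) < …

W4, W1, W5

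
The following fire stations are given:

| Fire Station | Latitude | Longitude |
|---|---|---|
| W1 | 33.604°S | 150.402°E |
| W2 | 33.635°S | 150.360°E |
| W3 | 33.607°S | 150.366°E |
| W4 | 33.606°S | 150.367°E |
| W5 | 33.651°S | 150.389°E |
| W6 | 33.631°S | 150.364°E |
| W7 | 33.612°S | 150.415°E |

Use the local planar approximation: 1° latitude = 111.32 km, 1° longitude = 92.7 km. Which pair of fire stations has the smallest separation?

Pairwise distances:
W1–W2: 5.203 km
W1–W3: 3.354 km
W1–W4: 3.252 km
W1–W5: 5.369 km
W1–W6: 4.631 km
W1–W7: 1.498 km
W2–W3: 3.166 km
W2–W4: 3.293 km
W2–W5: 3.225 km
W2–W6: 0.579 km
W2–W7: 5.705 km
W3–W4: 0.145 km
W3–W5: 5.342 km
W3–W6: 2.678 km
W3–W7: 4.576 km
W4–W5: 5.409 km
W4–W6: 2.797 km
W4–W7: 4.499 km
W5–W6: 3.214 km
W5–W7: 4.966 km
W6–W7: 5.179 km
Closest pair: W3–W4 at 0.145 km.

W3 and W4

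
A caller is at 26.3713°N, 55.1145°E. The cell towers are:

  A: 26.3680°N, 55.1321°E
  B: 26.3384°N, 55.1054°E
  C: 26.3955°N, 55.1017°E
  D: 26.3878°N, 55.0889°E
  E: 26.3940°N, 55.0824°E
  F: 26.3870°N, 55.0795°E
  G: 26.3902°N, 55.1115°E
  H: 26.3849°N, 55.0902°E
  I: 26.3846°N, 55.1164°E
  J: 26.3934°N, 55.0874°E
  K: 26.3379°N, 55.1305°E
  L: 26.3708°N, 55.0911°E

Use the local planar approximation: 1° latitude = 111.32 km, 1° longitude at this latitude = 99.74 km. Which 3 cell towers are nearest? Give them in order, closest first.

I, A, G

Distances from 26.3713°N, 55.1145°E:
A: 1.7935 km
B: 3.7732 km
C: 2.9811 km
D: 3.1454 km
E: 4.0787 km
F: 3.9040 km
G: 2.1251 km
H: 2.8577 km
I: 1.4926 km
J: 3.6549 km
K: 4.0461 km
L: 2.3346 km
Sorted: I (1.4926 km) < A (1.7935 km) < G (2.1251 km) < L (2.3346 km) < H (2.8577 km) < …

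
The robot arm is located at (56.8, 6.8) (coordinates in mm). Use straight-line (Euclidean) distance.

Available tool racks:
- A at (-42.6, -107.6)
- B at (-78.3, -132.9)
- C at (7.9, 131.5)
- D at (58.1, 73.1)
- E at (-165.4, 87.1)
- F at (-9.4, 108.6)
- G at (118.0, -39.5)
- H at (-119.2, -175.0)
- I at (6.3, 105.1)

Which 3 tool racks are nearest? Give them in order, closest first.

Distances from (56.8, 6.8):
A: √((-99.4)² + (-114.4)²) = √(9880.360 + 13087.360) = 151.6 mm
B: √((-135.1)² + (-139.7)²) = √(18252.010 + 19516.090) = 194.3 mm
C: √((-48.9)² + (124.7)²) = √(2391.210 + 15550.090) = 133.9 mm
D: √((1.3)² + (66.3)²) = √(1.690 + 4395.690) = 66.3 mm
E: √((-222.2)² + (80.3)²) = √(49372.840 + 6448.090) = 236.3 mm
F: √((-66.2)² + (101.8)²) = √(4382.440 + 10363.240) = 121.4 mm
G: √((61.2)² + (-46.3)²) = √(3745.440 + 2143.690) = 76.7 mm
H: √((-176.0)² + (-181.8)²) = √(30976.000 + 33051.240) = 253.0 mm
I: √((-50.5)² + (98.3)²) = √(2550.250 + 9662.890) = 110.5 mm
Sorted: D (66.3 mm) < G (76.7 mm) < I (110.5 mm) < F (121.4 mm) < C (133.9 mm) < …

D, G, I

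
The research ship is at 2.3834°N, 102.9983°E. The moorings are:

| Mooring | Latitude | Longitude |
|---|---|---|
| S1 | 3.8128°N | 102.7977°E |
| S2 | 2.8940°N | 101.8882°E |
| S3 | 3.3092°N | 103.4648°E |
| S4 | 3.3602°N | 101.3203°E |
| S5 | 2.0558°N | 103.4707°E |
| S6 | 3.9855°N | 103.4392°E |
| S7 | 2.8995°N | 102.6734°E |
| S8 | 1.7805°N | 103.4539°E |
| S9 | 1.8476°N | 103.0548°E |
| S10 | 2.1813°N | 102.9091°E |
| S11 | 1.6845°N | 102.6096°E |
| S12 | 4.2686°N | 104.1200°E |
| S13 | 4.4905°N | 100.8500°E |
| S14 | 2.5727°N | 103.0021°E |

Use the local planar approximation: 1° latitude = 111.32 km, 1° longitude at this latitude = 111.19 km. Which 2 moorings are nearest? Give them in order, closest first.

Distances from 2.3834°N, 102.9983°E:
S1: 160.6765 km
S2: 135.8906 km
S3: 115.3771 km
S4: 215.9508 km
S5: 63.9448 km
S6: 184.9609 km
S7: 67.8662 km
S8: 84.0872 km
S9: 59.9752 km
S10: 24.5870 km
S11: 89.0001 km
S12: 244.1249 km
S13: 334.7807 km
S14: 21.0771 km
Sorted: S14 (21.0771 km) < S10 (24.5870 km) < S9 (59.9752 km) < S5 (63.9448 km) < …

S14, S10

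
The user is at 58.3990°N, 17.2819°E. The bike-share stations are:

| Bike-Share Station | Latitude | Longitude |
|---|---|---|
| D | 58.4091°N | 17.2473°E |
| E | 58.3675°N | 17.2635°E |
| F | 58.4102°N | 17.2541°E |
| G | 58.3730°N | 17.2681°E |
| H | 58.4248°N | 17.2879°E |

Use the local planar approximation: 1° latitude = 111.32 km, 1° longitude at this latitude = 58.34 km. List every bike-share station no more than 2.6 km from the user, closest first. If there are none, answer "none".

Distances from 58.3990°N, 17.2819°E:
D: 2.3106 km
E: 3.6672 km
F: 2.0457 km
G: 3.0042 km
H: 2.8933 km
Threshold 2.6 km: F (2.0457 km), D (2.3106 km) are within range.

F, D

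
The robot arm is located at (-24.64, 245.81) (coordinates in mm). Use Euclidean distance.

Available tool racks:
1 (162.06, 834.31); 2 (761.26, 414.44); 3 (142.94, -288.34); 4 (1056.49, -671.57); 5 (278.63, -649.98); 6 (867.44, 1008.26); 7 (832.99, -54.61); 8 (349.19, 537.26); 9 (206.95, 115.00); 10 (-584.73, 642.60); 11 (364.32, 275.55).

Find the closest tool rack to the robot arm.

9

Distances from (-24.64, 245.81):
1: √((186.70)² + (588.50)²) = √(34856.8900 + 346332.2500) = 617.41 mm
2: √((785.90)² + (168.63)²) = √(617638.8100 + 28436.0769) = 803.79 mm
3: √((167.58)² + (-534.15)²) = √(28083.0564 + 285316.2225) = 559.82 mm
4: √((1081.13)² + (-917.38)²) = √(1168842.0769 + 841586.0644) = 1417.90 mm
5: √((303.27)² + (-895.79)²) = √(91972.6929 + 802439.7241) = 945.73 mm
6: √((892.08)² + (762.45)²) = √(795806.7264 + 581330.0025) = 1173.51 mm
7: √((857.63)² + (-300.42)²) = √(735529.2169 + 90252.1764) = 908.73 mm
8: √((373.83)² + (291.45)²) = √(139748.8689 + 84943.1025) = 474.02 mm
9: √((231.59)² + (-130.81)²) = √(53633.9281 + 17111.2561) = 265.98 mm
10: √((-560.09)² + (396.79)²) = √(313700.8081 + 157442.3041) = 686.40 mm
11: √((388.96)² + (29.74)²) = √(151289.8816 + 884.4676) = 390.10 mm
Minimum: 9 at 265.98 mm.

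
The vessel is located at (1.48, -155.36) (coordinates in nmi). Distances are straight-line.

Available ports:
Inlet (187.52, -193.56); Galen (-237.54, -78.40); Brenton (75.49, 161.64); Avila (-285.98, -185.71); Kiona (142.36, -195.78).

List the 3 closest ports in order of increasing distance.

Kiona, Inlet, Galen

Distances from (1.48, -155.36):
Inlet: 189.92 nmi
Galen: 251.10 nmi
Brenton: 325.52 nmi
Avila: 289.06 nmi
Kiona: 146.56 nmi
Sorted: Kiona (146.56 nmi) < Inlet (189.92 nmi) < Galen (251.10 nmi) < Avila (289.06 nmi) < Brenton (325.52 nmi)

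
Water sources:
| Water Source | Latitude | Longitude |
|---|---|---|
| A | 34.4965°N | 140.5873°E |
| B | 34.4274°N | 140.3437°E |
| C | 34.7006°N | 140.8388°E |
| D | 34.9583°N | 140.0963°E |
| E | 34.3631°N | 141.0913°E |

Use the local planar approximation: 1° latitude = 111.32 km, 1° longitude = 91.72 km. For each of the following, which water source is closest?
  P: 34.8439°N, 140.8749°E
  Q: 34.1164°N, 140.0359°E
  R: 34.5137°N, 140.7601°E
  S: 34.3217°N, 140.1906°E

P at 34.8439°N, 140.8749°E:
  A: √((-0.3474·111.32)² + (-0.2876·91.72)²) = √(1495.567516 + 695.834336) = 46.8124 km
  B: √((-0.4165·111.32)² + (-0.5312·91.72)²) = √(2149.692824 + 2373.800543) = 67.2569 km
  C: √((-0.1433·111.32)² + (-0.0361·91.72)²) = √(254.471281 + 10.963330) = 16.2922 km
  D: √((0.1144·111.32)² + (-0.7786·91.72)²) = √(162.180429 + 5099.843992) = 72.5398 km
  E: √((-0.4808·111.32)² + (0.2164·91.72)²) = √(2864.674705 + 393.951361) = 57.0844 km
  → nearest: C (16.2922 km)
Q at 34.1164°N, 140.0359°E:
  A: √((0.3801·111.32)² + (0.5514·91.72)²) = √(1790.367289 + 2557.770745) = 65.9404 km
  B: √((0.3110·111.32)² + (0.3078·91.72)²) = √(1198.580405 + 797.012849) = 44.6721 km
  C: √((0.5842·111.32)² + (0.8029·91.72)²) = √(4229.309819 + 5423.142397) = 98.2469 km
  D: √((0.8419·111.32)² + (0.0604·91.72)²) = √(8783.496132 + 30.690359) = 93.8839 km
  E: √((0.2467·111.32)² + (1.0554·91.72)²) = √(754.196815 + 9370.489358) = 100.6215 km
  → nearest: B (44.6721 km)
R at 34.5137°N, 140.7601°E:
  A: √((-0.0172·111.32)² + (-0.1728·91.72)²) = √(3.666091 + 251.197648) = 15.9645 km
  B: √((-0.0863·111.32)² + (-0.4164·91.72)²) = √(92.292835 + 1458.644752) = 39.3819 km
  C: √((0.1869·111.32)² + (0.0787·91.72)²) = √(432.877485 + 52.104779) = 22.0223 km
  D: √((0.4446·111.32)² + (-0.6638·91.72)²) = √(2449.544379 + 3706.829309) = 78.4626 km
  E: √((-0.1506·111.32)² + (0.3312·91.72)²) = √(281.058251 + 922.802470) = 34.6967 km
  → nearest: A (15.9645 km)
S at 34.3217°N, 140.1906°E:
  A: √((0.1748·111.32)² + (0.3967·91.72)²) = √(378.642407 + 1323.891803) = 41.2618 km
  B: √((0.1057·111.32)² + (0.1531·91.72)²) = √(138.451087 + 197.187088) = 18.3204 km
  C: √((0.3789·111.32)² + (0.6482·91.72)²) = √(1779.080526 + 3534.647794) = 72.8953 km
  D: √((0.6366·111.32)² + (-0.0943·91.72)²) = √(5022.034176 + 74.808591) = 71.3922 km
  E: √((0.0414·111.32)² + (0.9007·91.72)²) = √(21.239636 + 6824.776250) = 82.7407 km
  → nearest: B (18.3204 km)

P→C; Q→B; R→A; S→B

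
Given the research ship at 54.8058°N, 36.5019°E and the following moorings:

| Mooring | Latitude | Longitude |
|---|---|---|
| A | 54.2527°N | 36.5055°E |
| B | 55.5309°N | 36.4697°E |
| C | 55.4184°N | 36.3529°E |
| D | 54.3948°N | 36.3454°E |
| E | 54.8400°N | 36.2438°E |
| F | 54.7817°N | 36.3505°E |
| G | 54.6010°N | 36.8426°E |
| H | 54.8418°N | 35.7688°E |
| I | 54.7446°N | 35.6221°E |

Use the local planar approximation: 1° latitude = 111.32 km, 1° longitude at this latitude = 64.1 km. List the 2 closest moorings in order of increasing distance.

Distances from 54.8058°N, 36.5019°E:
A: √((-0.5531·111.32)² + (0.0036·64.1)²) = √(3790.999370 + 0.053250) = 61.5715 km
B: √((0.7251·111.32)² + (-0.0322·64.1)²) = √(6515.416834 + 4.260179) = 80.7445 km
C: √((0.6126·111.32)² + (-0.1490·64.1)²) = √(4650.507834 + 91.219691) = 68.8602 km
D: √((-0.4110·111.32)² + (-0.1565·64.1)²) = √(2093.293086 + 100.634002) = 46.8394 km
E: √((0.0342·111.32)² + (-0.2581·64.1)²) = √(14.494345 + 273.710885) = 16.9766 km
F: √((-0.0241·111.32)² + (-0.1514·64.1)²) = √(7.197480 + 94.181978) = 10.0687 km
G: √((-0.2048·111.32)² + (0.3407·64.1)²) = √(519.764124 + 476.936243) = 31.5706 km
H: √((0.0360·111.32)² + (-0.7331·64.1)²) = √(16.060217 + 2208.220809) = 47.1623 km
I: √((-0.0612·111.32)² + (-0.8798·64.1)²) = √(46.414026 + 3180.416327) = 56.8052 km
Sorted: F (10.0687 km) < E (16.9766 km) < G (31.5706 km) < D (46.8394 km) < …

F, E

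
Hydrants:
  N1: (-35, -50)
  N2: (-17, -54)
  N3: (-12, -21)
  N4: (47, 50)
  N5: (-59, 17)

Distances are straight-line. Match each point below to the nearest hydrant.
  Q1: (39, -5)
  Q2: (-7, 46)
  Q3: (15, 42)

Q1→N3; Q2→N4; Q3→N4

Q1 at (39, -5):
  N1: 86.6
  N2: 74.4
  N3: 53.5
  N4: 55.6
  N5: 100.4
  → nearest: N3 (53.5)
Q2 at (-7, 46):
  N1: 100.0
  N2: 100.5
  N3: 67.2
  N4: 54.1
  N5: 59.5
  → nearest: N4 (54.1)
Q3 at (15, 42):
  N1: 104.7
  N2: 101.2
  N3: 68.5
  N4: 33.0
  N5: 78.1
  → nearest: N4 (33.0)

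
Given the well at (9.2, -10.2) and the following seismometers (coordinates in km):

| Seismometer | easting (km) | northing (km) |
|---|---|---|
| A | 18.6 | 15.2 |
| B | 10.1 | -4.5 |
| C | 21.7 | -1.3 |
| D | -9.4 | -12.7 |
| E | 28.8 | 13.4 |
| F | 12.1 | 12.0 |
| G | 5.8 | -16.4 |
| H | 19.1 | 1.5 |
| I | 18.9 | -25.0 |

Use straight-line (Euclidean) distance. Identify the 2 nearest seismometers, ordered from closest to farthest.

B, G

Distances from (9.2, -10.2):
A: √((9.4)² + (25.4)²) = √(88.3600 + 645.1600) = 27.08 km
B: √((0.9)² + (5.7)²) = √(0.8100 + 32.4900) = 5.77 km
C: √((12.5)² + (8.9)²) = √(156.2500 + 79.2100) = 15.34 km
D: √((-18.6)² + (-2.5)²) = √(345.9600 + 6.2500) = 18.77 km
E: √((19.6)² + (23.6)²) = √(384.1600 + 556.9600) = 30.68 km
F: √((2.9)² + (22.2)²) = √(8.4100 + 492.8400) = 22.39 km
G: √((-3.4)² + (-6.2)²) = √(11.5600 + 38.4400) = 7.07 km
H: √((9.9)² + (11.7)²) = √(98.0100 + 136.8900) = 15.33 km
I: √((9.7)² + (-14.8)²) = √(94.0900 + 219.0400) = 17.70 km
Sorted: B (5.77 km) < G (7.07 km) < H (15.33 km) < C (15.34 km) < …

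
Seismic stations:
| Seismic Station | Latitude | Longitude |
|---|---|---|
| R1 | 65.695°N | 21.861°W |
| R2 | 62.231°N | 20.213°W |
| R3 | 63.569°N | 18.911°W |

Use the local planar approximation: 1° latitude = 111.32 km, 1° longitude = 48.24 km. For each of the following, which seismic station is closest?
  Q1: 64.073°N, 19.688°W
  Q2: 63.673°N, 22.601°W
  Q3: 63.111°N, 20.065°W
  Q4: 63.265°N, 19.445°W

Q1→R3; Q2→R3; Q3→R3; Q4→R3

Q1 at 64.073°N, 19.688°W:
  R1: √((1.622·111.32)² + (-2.173·48.24)²) = √(32602.28917 + 10988.38964) = 208.784 km
  R2: √((-1.842·111.32)² + (-0.525·48.24)²) = √(42046.09305 + 641.40628) = 206.610 km
  R3: √((-0.504·111.32)² + (0.777·48.24)²) = √(3147.80244 + 1404.93631) = 67.474 km
  → nearest: R3 (67.474 km)
Q2 at 63.673°N, 22.601°W:
  R1: √((2.022·111.32)² + (0.740·48.24)²) = √(50665.07593 + 1274.31865) = 227.902 km
  R2: √((-1.442·111.32)² + (2.388·48.24)²) = √(25767.77479 + 13270.37646) = 197.581 km
  R3: √((-0.104·111.32)² + (3.690·48.24)²) = √(134.03341 + 31685.99363) = 178.382 km
  → nearest: R3 (178.382 km)
Q3 at 63.111°N, 20.065°W:
  R1: √((2.584·111.32)² + (-1.796·48.24)²) = √(82743.02876 + 7506.32325) = 300.415 km
  R2: √((-0.880·111.32)² + (-0.148·48.24)²) = √(9596.47507 + 50.97275) = 98.221 km
  R3: √((0.458·111.32)² + (1.154·48.24)²) = √(2599.42536 + 3099.03311) = 75.488 km
  → nearest: R3 (75.488 km)
Q4 at 63.265°N, 19.445°W:
  R1: √((2.430·111.32)² + (-2.416·48.24)²) = √(73174.36166 + 13583.39901) = 294.547 km
  R2: √((-1.034·111.32)² + (-0.768·48.24)²) = √(13249.13340 + 1372.57801) = 120.920 km
  R3: √((0.304·111.32)² + (0.534·48.24)²) = √(1145.23223 + 663.58584) = 42.530 km
  → nearest: R3 (42.530 km)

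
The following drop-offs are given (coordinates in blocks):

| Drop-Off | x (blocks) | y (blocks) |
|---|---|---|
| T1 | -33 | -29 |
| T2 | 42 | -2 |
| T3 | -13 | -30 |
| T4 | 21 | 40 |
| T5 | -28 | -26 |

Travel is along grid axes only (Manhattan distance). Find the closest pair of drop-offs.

T1 and T5

Pairwise distances:
T1–T2: 102 blocks
T1–T3: 21 blocks
T1–T4: 123 blocks
T1–T5: 8 blocks
T2–T3: 83 blocks
T2–T4: 63 blocks
T2–T5: 94 blocks
T3–T4: 104 blocks
T3–T5: 19 blocks
T4–T5: 115 blocks
Closest pair: T1–T5 at 8 blocks.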